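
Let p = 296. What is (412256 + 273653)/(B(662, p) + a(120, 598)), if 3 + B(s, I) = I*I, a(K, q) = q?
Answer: 685909/88211 ≈ 7.7758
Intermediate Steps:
B(s, I) = -3 + I² (B(s, I) = -3 + I*I = -3 + I²)
(412256 + 273653)/(B(662, p) + a(120, 598)) = (412256 + 273653)/((-3 + 296²) + 598) = 685909/((-3 + 87616) + 598) = 685909/(87613 + 598) = 685909/88211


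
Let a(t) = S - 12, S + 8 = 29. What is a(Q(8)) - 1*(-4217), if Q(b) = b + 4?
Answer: 4226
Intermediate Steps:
Q(b) = 4 + b
S = 21 (S = -8 + 29 = 21)
a(t) = 9 (a(t) = 21 - 12 = 9)
a(Q(8)) - 1*(-4217) = 9 - 1*(-4217) = 9 + 4217 = 4226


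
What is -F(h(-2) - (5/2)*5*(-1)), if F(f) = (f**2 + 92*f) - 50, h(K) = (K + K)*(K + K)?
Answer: -13537/4 ≈ -3384.3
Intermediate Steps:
h(K) = 4*K**2 (h(K) = (2*K)*(2*K) = 4*K**2)
F(f) = -50 + f**2 + 92*f
-F(h(-2) - (5/2)*5*(-1)) = -(-50 + (4*(-2)**2 - (5/2)*5*(-1))**2 + 92*(4*(-2)**2 - (5/2)*5*(-1))) = -(-50 + (4*4 - (5*(1/2))*5*(-1))**2 + 92*(4*4 - (5*(1/2))*5*(-1))) = -(-50 + (16 - (5/2)*5*(-1))**2 + 92*(16 - (5/2)*5*(-1))) = -(-50 + (16 - 25*(-1)/2)**2 + 92*(16 - 25*(-1)/2)) = -(-50 + (16 - 1*(-25/2))**2 + 92*(16 - 1*(-25/2))) = -(-50 + (16 + 25/2)**2 + 92*(16 + 25/2)) = -(-50 + (57/2)**2 + 92*(57/2)) = -(-50 + 3249/4 + 2622) = -1*13537/4 = -13537/4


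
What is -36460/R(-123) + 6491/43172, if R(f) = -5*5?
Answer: 314842679/215860 ≈ 1458.6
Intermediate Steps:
R(f) = -25
-36460/R(-123) + 6491/43172 = -36460/(-25) + 6491/43172 = -36460*(-1/25) + 6491*(1/43172) = 7292/5 + 6491/43172 = 314842679/215860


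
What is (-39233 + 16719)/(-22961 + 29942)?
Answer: -22514/6981 ≈ -3.2250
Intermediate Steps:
(-39233 + 16719)/(-22961 + 29942) = -22514/6981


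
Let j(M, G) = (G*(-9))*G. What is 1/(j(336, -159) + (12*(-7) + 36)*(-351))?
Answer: -1/210681 ≈ -4.7465e-6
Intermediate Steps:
j(M, G) = -9*G² (j(M, G) = (-9*G)*G = -9*G²)
1/(j(336, -159) + (12*(-7) + 36)*(-351)) = 1/(-9*(-159)² + (12*(-7) + 36)*(-351)) = 1/(-9*25281 + (-84 + 36)*(-351)) = 1/(-227529 - 48*(-351)) = 1/(-227529 + 16848) = 1/(-210681) = -1/210681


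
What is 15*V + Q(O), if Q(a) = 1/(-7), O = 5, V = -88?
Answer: -9241/7 ≈ -1320.1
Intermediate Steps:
Q(a) = -1/7
15*V + Q(O) = 15*(-88) - 1/7 = -1320 - 1/7 = -9241/7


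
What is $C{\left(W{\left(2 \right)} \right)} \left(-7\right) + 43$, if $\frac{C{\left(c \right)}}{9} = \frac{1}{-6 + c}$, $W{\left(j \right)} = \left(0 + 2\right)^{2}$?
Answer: $\frac{149}{2} \approx 74.5$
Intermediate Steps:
$W{\left(j \right)} = 4$ ($W{\left(j \right)} = 2^{2} = 4$)
$C{\left(c \right)} = \frac{9}{-6 + c}$
$C{\left(W{\left(2 \right)} \right)} \left(-7\right) + 43 = \frac{9}{-6 + 4} \left(-7\right) + 43 = \frac{9}{-2} \left(-7\right) + 43 = 9 \left(- \frac{1}{2}\right) \left(-7\right) + 43 = \left(- \frac{9}{2}\right) \left(-7\right) + 43 = \frac{63}{2} + 43 = \frac{149}{2}$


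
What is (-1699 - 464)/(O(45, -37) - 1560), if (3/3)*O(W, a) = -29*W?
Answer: 721/955 ≈ 0.75497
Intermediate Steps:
O(W, a) = -29*W
(-1699 - 464)/(O(45, -37) - 1560) = (-1699 - 464)/(-29*45 - 1560) = -2163/(-1305 - 1560) = -2163/(-2865) = -2163*(-1/2865) = 721/955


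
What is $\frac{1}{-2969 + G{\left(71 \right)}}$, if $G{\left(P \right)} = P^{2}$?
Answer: $\frac{1}{2072} \approx 0.00048263$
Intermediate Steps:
$\frac{1}{-2969 + G{\left(71 \right)}} = \frac{1}{-2969 + 71^{2}} = \frac{1}{-2969 + 5041} = \frac{1}{2072}$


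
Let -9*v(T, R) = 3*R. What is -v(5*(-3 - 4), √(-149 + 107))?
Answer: I*√42/3 ≈ 2.1602*I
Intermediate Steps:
v(T, R) = -R/3
-v(5*(-3 - 4), √(-149 + 107)) = -(-1)*√(-149 + 107)/3 = -(-1)*√(-42)/3 = -(-1)*I*√42/3 = I*√42/3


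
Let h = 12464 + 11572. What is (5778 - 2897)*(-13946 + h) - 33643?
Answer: 29035647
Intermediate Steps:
h = 24036
(5778 - 2897)*(-13946 + h) - 33643 = (5778 - 2897)*(-13946 + 24036) - 33643 = 2881*10090 - 33643 = 29069290 - 33643 = 29035647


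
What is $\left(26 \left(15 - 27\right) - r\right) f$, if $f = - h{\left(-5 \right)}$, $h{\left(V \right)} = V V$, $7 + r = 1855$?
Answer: $54000$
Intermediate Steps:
$r = 1848$ ($r = -7 + 1855 = 1848$)
$h{\left(V \right)} = V^{2}$
$f = -25$ ($f = - \left(-5\right)^{2} = \left(-1\right) 25 = -25$)
$\left(26 \left(15 - 27\right) - r\right) f = \left(26 \left(15 - 27\right) - 1848\right) \left(-25\right) = \left(26 \left(-12\right) - 1848\right) \left(-25\right) = \left(-312 - 1848\right) \left(-25\right) = \left(-2160\right) \left(-25\right) = 54000$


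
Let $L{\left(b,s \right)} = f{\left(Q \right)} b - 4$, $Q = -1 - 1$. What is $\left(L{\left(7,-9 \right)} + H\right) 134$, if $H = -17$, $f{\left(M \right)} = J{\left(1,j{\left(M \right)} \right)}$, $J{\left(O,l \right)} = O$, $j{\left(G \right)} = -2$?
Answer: $-1876$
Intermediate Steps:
$Q = -2$
$f{\left(M \right)} = 1$
$L{\left(b,s \right)} = -4 + b$ ($L{\left(b,s \right)} = 1 b - 4 = b - 4 = -4 + b$)
$\left(L{\left(7,-9 \right)} + H\right) 134 = \left(\left(-4 + 7\right) - 17\right) 134 = \left(3 - 17\right) 134 = \left(-14\right) 134 = -1876$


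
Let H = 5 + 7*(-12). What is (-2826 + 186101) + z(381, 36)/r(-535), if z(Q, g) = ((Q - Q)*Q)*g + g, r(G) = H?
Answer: 14478689/79 ≈ 1.8327e+5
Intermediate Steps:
H = -79 (H = 5 - 84 = -79)
r(G) = -79
z(Q, g) = g (z(Q, g) = (0*Q)*g + g = 0*g + g = 0 + g = g)
(-2826 + 186101) + z(381, 36)/r(-535) = (-2826 + 186101) + 36/(-79) = 183275 + 36*(-1/79) = 183275 - 36/79 = 14478689/79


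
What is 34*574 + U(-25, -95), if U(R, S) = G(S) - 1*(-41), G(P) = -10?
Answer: 19547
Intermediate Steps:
U(R, S) = 31 (U(R, S) = -10 - 1*(-41) = -10 + 41 = 31)
34*574 + U(-25, -95) = 34*574 + 31 = 19516 + 31 = 19547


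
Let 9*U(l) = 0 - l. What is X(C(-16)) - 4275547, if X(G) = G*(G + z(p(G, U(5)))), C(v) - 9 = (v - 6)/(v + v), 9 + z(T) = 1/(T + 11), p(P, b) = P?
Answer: -362292146557/84736 ≈ -4.2755e+6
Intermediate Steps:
U(l) = -l/9 (U(l) = (0 - l)/9 = (-l)/9 = -l/9)
z(T) = -9 + 1/(11 + T) (z(T) = -9 + 1/(T + 11) = -9 + 1/(11 + T))
C(v) = 9 + (-6 + v)/(2*v) (C(v) = 9 + (v - 6)/(v + v) = 9 + (-6 + v)/((2*v)) = 9 + (-6 + v)*(1/(2*v)) = 9 + (-6 + v)/(2*v))
X(G) = G*(G + (-98 - 9*G)/(11 + G))
X(C(-16)) - 4275547 = (19/2 - 3/(-16))*(-98 + (19/2 - 3/(-16))² + 2*(19/2 - 3/(-16)))/(11 + (19/2 - 3/(-16))) - 4275547 = (19/2 - 3*(-1/16))*(-98 + (19/2 - 3*(-1/16))² + 2*(19/2 - 3*(-1/16)))/(11 + (19/2 - 3*(-1/16))) - 4275547 = (19/2 + 3/16)*(-98 + (19/2 + 3/16)² + 2*(19/2 + 3/16))/(11 + (19/2 + 3/16)) - 4275547 = 155*(-98 + (155/16)² + 2*(155/16))/(16*(11 + 155/16)) - 4275547 = 155*(-98 + 24025/256 + 155/8)/(16*(331/16)) - 4275547 = (155/16)*(16/331)*(3897/256) - 4275547 = 604035/84736 - 4275547 = -362292146557/84736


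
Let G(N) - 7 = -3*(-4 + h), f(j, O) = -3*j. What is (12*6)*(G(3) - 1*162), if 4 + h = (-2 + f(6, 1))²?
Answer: -95832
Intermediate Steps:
h = 396 (h = -4 + (-2 - 3*6)² = -4 + (-2 - 18)² = -4 + (-20)² = -4 + 400 = 396)
G(N) = -1169 (G(N) = 7 - 3*(-4 + 396) = 7 - 3*392 = 7 - 1176 = -1169)
(12*6)*(G(3) - 1*162) = (12*6)*(-1169 - 1*162) = 72*(-1169 - 162) = 72*(-1331) = -95832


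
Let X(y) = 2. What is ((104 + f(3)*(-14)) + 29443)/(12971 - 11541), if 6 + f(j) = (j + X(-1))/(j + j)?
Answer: 4039/195 ≈ 20.713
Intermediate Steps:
f(j) = -6 + (2 + j)/(2*j) (f(j) = -6 + (j + 2)/(j + j) = -6 + (2 + j)/((2*j)) = -6 + (2 + j)*(1/(2*j)) = -6 + (2 + j)/(2*j))
((104 + f(3)*(-14)) + 29443)/(12971 - 11541) = ((104 + (-11/2 + 1/3)*(-14)) + 29443)/(12971 - 11541) = ((104 + (-11/2 + ⅓)*(-14)) + 29443)/1430 = ((104 - 31/6*(-14)) + 29443)*(1/1430) = ((104 + 217/3) + 29443)*(1/1430) = (529/3 + 29443)*(1/1430) = (88858/3)*(1/1430) = 4039/195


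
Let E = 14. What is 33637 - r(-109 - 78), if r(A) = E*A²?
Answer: -455929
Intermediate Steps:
r(A) = 14*A²
33637 - r(-109 - 78) = 33637 - 14*(-109 - 78)² = 33637 - 14*(-187)² = 33637 - 14*34969 = 33637 - 1*489566 = 33637 - 489566 = -455929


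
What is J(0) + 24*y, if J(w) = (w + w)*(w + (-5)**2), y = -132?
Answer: -3168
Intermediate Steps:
J(w) = 2*w*(25 + w) (J(w) = (2*w)*(w + 25) = (2*w)*(25 + w) = 2*w*(25 + w))
J(0) + 24*y = 2*0*(25 + 0) + 24*(-132) = 2*0*25 - 3168 = 0 - 3168 = -3168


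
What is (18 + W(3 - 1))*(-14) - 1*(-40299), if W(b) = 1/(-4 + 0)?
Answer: 80101/2 ≈ 40051.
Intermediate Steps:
W(b) = -1/4 (W(b) = 1/(-4) = -1/4)
(18 + W(3 - 1))*(-14) - 1*(-40299) = (18 - 1/4)*(-14) - 1*(-40299) = (71/4)*(-14) + 40299 = -497/2 + 40299 = 80101/2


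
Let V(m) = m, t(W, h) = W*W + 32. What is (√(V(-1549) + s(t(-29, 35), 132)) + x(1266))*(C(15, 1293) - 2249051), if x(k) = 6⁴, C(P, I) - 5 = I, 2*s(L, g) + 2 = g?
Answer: -2913087888 - 4495506*I*√371 ≈ -2.9131e+9 - 8.659e+7*I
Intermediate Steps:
t(W, h) = 32 + W² (t(W, h) = W² + 32 = 32 + W²)
s(L, g) = -1 + g/2
C(P, I) = 5 + I
x(k) = 1296
(√(V(-1549) + s(t(-29, 35), 132)) + x(1266))*(C(15, 1293) - 2249051) = (√(-1549 + (-1 + (½)*132)) + 1296)*((5 + 1293) - 2249051) = (√(-1549 + (-1 + 66)) + 1296)*(1298 - 2249051) = (√(-1549 + 65) + 1296)*(-2247753) = (√(-1484) + 1296)*(-2247753) = (2*I*√371 + 1296)*(-2247753) = (1296 + 2*I*√371)*(-2247753) = -2913087888 - 4495506*I*√371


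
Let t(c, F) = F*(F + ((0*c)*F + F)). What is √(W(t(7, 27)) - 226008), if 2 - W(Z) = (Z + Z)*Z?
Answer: I*√4477534 ≈ 2116.0*I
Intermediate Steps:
t(c, F) = 2*F² (t(c, F) = F*(F + (0*F + F)) = F*(F + (0 + F)) = F*(F + F) = F*(2*F) = 2*F²)
W(Z) = 2 - 2*Z² (W(Z) = 2 - (Z + Z)*Z = 2 - 2*Z*Z = 2 - 2*Z²)
√(W(t(7, 27)) - 226008) = √((2 - 2*(2*27²)²) - 226008) = √((2 - 2*(2*729)²) - 226008) = √((2 - 2*1458²) - 226008) = √((2 - 2*2125764) - 226008) = √((2 - 4251528) - 226008) = √(-4251526 - 226008) = √(-4477534) = I*√4477534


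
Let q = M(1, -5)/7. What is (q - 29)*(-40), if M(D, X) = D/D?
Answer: 8080/7 ≈ 1154.3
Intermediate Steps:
M(D, X) = 1
q = ⅐ (q = 1/7 = 1*(⅐) = ⅐ ≈ 0.14286)
(q - 29)*(-40) = (⅐ - 29)*(-40) = -202/7*(-40) = 8080/7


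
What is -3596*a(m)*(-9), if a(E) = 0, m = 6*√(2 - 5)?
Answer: 0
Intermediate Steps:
m = 6*I*√3 (m = 6*√(-3) = 6*(I*√3) = 6*I*√3 ≈ 10.392*I)
-3596*a(m)*(-9) = -0*(-9) = -3596*0 = 0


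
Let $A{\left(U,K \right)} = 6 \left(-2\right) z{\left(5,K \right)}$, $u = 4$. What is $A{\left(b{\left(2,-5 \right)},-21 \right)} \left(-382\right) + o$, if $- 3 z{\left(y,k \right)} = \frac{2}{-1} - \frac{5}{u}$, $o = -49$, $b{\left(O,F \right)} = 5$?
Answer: $4917$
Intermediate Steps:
$z{\left(y,k \right)} = \frac{13}{12}$ ($z{\left(y,k \right)} = - \frac{\frac{2}{-1} - \frac{5}{4}}{3} = - \frac{2 \left(-1\right) - \frac{5}{4}}{3} = - \frac{-2 - \frac{5}{4}}{3} = \left(- \frac{1}{3}\right) \left(- \frac{13}{4}\right) = \frac{13}{12}$)
$A{\left(U,K \right)} = -13$ ($A{\left(U,K \right)} = 6 \left(-2\right) \frac{13}{12} = \left(-12\right) \frac{13}{12} = -13$)
$A{\left(b{\left(2,-5 \right)},-21 \right)} \left(-382\right) + o = \left(-13\right) \left(-382\right) - 49 = 4966 - 49 = 4917$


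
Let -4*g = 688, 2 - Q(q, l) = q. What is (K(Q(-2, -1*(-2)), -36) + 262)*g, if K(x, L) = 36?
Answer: -51256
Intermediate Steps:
Q(q, l) = 2 - q
g = -172 (g = -¼*688 = -172)
(K(Q(-2, -1*(-2)), -36) + 262)*g = (36 + 262)*(-172) = 298*(-172) = -51256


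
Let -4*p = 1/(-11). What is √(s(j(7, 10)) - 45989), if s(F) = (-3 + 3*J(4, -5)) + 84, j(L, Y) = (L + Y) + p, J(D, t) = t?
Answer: I*√45923 ≈ 214.3*I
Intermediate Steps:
p = 1/44 (p = -¼/(-11) = -¼*(-1/11) = 1/44 ≈ 0.022727)
j(L, Y) = 1/44 + L + Y (j(L, Y) = (L + Y) + 1/44 = 1/44 + L + Y)
s(F) = 66 (s(F) = (-3 + 3*(-5)) + 84 = (-3 - 15) + 84 = -18 + 84 = 66)
√(s(j(7, 10)) - 45989) = √(66 - 45989) = √(-45923) = I*√45923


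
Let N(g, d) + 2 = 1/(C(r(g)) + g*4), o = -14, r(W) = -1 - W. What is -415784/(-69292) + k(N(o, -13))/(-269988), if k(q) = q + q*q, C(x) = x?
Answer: 4324215742809/720648077273 ≈ 6.0005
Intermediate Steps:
N(g, d) = -2 + 1/(-1 + 3*g) (N(g, d) = -2 + 1/((-1 - g) + g*4) = -2 + 1/((-1 - g) + 4*g) = -2 + 1/(-1 + 3*g))
k(q) = q + q²
-415784/(-69292) + k(N(o, -13))/(-269988) = -415784/(-69292) + ((3*(1 - 2*(-14))/(-1 + 3*(-14)))*(1 + 3*(1 - 2*(-14))/(-1 + 3*(-14))))/(-269988) = -415784*(-1/69292) + ((3*(1 + 28)/(-1 - 42))*(1 + 3*(1 + 28)/(-1 - 42)))*(-1/269988) = 103946/17323 + ((3*29/(-43))*(1 + 3*29/(-43)))*(-1/269988) = 103946/17323 + ((3*(-1/43)*29)*(1 + 3*(-1/43)*29))*(-1/269988) = 103946/17323 - 87*(1 - 87/43)/43*(-1/269988) = 103946/17323 - 87/43*(-44/43)*(-1/269988) = 103946/17323 + (3828/1849)*(-1/269988) = 103946/17323 - 319/41600651 = 4324215742809/720648077273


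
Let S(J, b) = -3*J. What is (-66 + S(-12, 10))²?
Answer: 900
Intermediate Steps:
(-66 + S(-12, 10))² = (-66 - 3*(-12))² = (-66 + 36)² = (-30)² = 900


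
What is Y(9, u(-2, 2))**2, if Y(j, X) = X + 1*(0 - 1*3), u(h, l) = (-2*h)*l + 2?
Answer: 49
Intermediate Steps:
u(h, l) = 2 - 2*h*l (u(h, l) = -2*h*l + 2 = 2 - 2*h*l)
Y(j, X) = -3 + X (Y(j, X) = X + 1*(0 - 3) = X + 1*(-3) = X - 3 = -3 + X)
Y(9, u(-2, 2))**2 = (-3 + (2 - 2*(-2)*2))**2 = (-3 + (2 + 8))**2 = (-3 + 10)**2 = 7**2 = 49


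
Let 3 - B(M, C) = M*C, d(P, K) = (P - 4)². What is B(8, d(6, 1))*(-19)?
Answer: 551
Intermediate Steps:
d(P, K) = (-4 + P)²
B(M, C) = 3 - C*M (B(M, C) = 3 - M*C = 3 - C*M)
B(8, d(6, 1))*(-19) = (3 - 1*(-4 + 6)²*8)*(-19) = (3 - 1*2²*8)*(-19) = (3 - 1*4*8)*(-19) = (3 - 32)*(-19) = -29*(-19) = 551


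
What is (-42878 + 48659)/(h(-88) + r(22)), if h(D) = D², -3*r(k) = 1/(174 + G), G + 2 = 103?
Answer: 4769325/6388799 ≈ 0.74651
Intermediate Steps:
G = 101 (G = -2 + 103 = 101)
r(k) = -1/825 (r(k) = -1/(3*(174 + 101)) = -⅓/275 = -⅓*1/275 = -1/825)
(-42878 + 48659)/(h(-88) + r(22)) = (-42878 + 48659)/((-88)² - 1/825) = 5781/(7744 - 1/825) = 5781/(6388799/825) = 5781*(825/6388799) = 4769325/6388799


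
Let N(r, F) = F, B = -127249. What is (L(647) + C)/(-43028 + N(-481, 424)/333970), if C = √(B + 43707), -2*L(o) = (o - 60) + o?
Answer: 103029745/7185030368 - 166985*I*√83542/7185030368 ≈ 0.01434 - 0.0067174*I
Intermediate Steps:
L(o) = 30 - o (L(o) = -((o - 60) + o)/2 = -((-60 + o) + o)/2 = -(-60 + 2*o)/2 = 30 - o)
C = I*√83542 (C = √(-127249 + 43707) = √(-83542) = I*√83542 ≈ 289.04*I)
(L(647) + C)/(-43028 + N(-481, 424)/333970) = ((30 - 1*647) + I*√83542)/(-43028 + 424/333970) = ((30 - 647) + I*√83542)/(-43028 + 424*(1/333970)) = (-617 + I*√83542)/(-43028 + 212/166985) = (-617 + I*√83542)/(-7185030368/166985) = (-617 + I*√83542)*(-166985/7185030368) = 103029745/7185030368 - 166985*I*√83542/7185030368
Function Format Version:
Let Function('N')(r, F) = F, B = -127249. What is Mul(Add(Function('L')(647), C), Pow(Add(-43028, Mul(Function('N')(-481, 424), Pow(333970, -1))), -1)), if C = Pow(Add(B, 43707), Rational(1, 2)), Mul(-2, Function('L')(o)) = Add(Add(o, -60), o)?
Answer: Add(Rational(103029745, 7185030368), Mul(Rational(-166985, 7185030368), I, Pow(83542, Rational(1, 2)))) ≈ Add(0.014340, Mul(-0.0067174, I))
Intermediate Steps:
Function('L')(o) = Add(30, Mul(-1, o)) (Function('L')(o) = Mul(Rational(-1, 2), Add(Add(o, -60), o)) = Mul(Rational(-1, 2), Add(Add(-60, o), o)) = Mul(Rational(-1, 2), Add(-60, Mul(2, o))) = Add(30, Mul(-1, o)))
C = Mul(I, Pow(83542, Rational(1, 2))) (C = Pow(Add(-127249, 43707), Rational(1, 2)) = Pow(-83542, Rational(1, 2)) = Mul(I, Pow(83542, Rational(1, 2))) ≈ Mul(289.04, I))
Mul(Add(Function('L')(647), C), Pow(Add(-43028, Mul(Function('N')(-481, 424), Pow(333970, -1))), -1)) = Mul(Add(Add(30, Mul(-1, 647)), Mul(I, Pow(83542, Rational(1, 2)))), Pow(Add(-43028, Mul(424, Pow(333970, -1))), -1)) = Mul(Add(Add(30, -647), Mul(I, Pow(83542, Rational(1, 2)))), Pow(Add(-43028, Mul(424, Rational(1, 333970))), -1)) = Mul(Add(-617, Mul(I, Pow(83542, Rational(1, 2)))), Pow(Add(-43028, Rational(212, 166985)), -1)) = Mul(Add(-617, Mul(I, Pow(83542, Rational(1, 2)))), Pow(Rational(-7185030368, 166985), -1)) = Mul(Add(-617, Mul(I, Pow(83542, Rational(1, 2)))), Rational(-166985, 7185030368)) = Add(Rational(103029745, 7185030368), Mul(Rational(-166985, 7185030368), I, Pow(83542, Rational(1, 2))))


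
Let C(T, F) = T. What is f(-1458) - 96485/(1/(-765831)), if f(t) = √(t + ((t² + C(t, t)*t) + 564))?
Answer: 73891204035 + √4250634 ≈ 7.3891e+10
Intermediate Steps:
f(t) = √(564 + t + 2*t²) (f(t) = √(t + ((t² + t*t) + 564)) = √(t + ((t² + t²) + 564)) = √(t + (2*t² + 564)) = √(t + (564 + 2*t²)) = √(564 + t + 2*t²))
f(-1458) - 96485/(1/(-765831)) = √(564 - 1458 + 2*(-1458)²) - 96485/(1/(-765831)) = √(564 - 1458 + 2*2125764) - 96485/(-1/765831) = √(564 - 1458 + 4251528) - 96485*(-765831) = √4250634 - 1*(-73891204035) = √4250634 + 73891204035 = 73891204035 + √4250634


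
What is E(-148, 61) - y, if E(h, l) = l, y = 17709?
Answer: -17648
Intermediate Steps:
E(-148, 61) - y = 61 - 1*17709 = 61 - 17709 = -17648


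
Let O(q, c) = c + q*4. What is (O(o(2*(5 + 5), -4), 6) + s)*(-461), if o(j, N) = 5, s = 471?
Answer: -229117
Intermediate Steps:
O(q, c) = c + 4*q
(O(o(2*(5 + 5), -4), 6) + s)*(-461) = ((6 + 4*5) + 471)*(-461) = ((6 + 20) + 471)*(-461) = (26 + 471)*(-461) = 497*(-461) = -229117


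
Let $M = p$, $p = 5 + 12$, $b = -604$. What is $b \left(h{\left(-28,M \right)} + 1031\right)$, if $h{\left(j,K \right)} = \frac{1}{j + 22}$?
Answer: $- \frac{1867870}{3} \approx -6.2262 \cdot 10^{5}$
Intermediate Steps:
$p = 17$
$M = 17$
$h{\left(j,K \right)} = \frac{1}{22 + j}$
$b \left(h{\left(-28,M \right)} + 1031\right) = - 604 \left(\frac{1}{22 - 28} + 1031\right) = - 604 \left(\frac{1}{-6} + 1031\right) = - 604 \left(- \frac{1}{6} + 1031\right) = \left(-604\right) \frac{6185}{6} = - \frac{1867870}{3}$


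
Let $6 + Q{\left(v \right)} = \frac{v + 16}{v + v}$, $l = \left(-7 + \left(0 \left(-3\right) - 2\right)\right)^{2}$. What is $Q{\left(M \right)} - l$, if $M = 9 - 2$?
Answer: $- \frac{1195}{14} \approx -85.357$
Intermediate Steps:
$M = 7$
$l = 81$ ($l = \left(-7 + \left(0 - 2\right)\right)^{2} = \left(-7 - 2\right)^{2} = \left(-9\right)^{2} = 81$)
$Q{\left(v \right)} = -6 + \frac{16 + v}{2 v}$ ($Q{\left(v \right)} = -6 + \frac{v + 16}{v + v} = -6 + \frac{16 + v}{2 v}$)
$Q{\left(M \right)} - l = \left(- \frac{11}{2} + \frac{8}{7}\right) - 81 = - \frac{61}{14} - 81 = - \frac{1195}{14}$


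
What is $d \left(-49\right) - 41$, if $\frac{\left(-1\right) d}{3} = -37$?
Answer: $-5480$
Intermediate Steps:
$d = 111$ ($d = \left(-3\right) \left(-37\right) = 111$)
$d \left(-49\right) - 41 = 111 \left(-49\right) - 41 = -5439 - 41 = -5480$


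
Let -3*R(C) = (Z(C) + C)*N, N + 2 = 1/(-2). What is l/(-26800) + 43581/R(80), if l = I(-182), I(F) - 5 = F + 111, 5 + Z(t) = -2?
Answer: 9599793/13400 ≈ 716.40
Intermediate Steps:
N = -5/2 (N = -2 + 1/(-2) = -2 - ½ = -5/2 ≈ -2.5000)
Z(t) = -7 (Z(t) = -5 - 2 = -7)
I(F) = 116 + F (I(F) = 5 + (F + 111) = 5 + (111 + F) = 116 + F)
R(C) = -35/6 + 5*C/6 (R(C) = -(-7 + C)*(-5)/(3*2) = -(35/2 - 5*C/2)/3 = -35/6 + 5*C/6)
l = -66 (l = 116 - 182 = -66)
l/(-26800) + 43581/R(80) = -66/(-26800) + 43581/(-35/6 + (⅚)*80) = -66*(-1/26800) + 43581/(-35/6 + 200/3) = 33/13400 + 43581/(365/6) = 33/13400 + 43581*(6/365) = 33/13400 + 3582/5 = 9599793/13400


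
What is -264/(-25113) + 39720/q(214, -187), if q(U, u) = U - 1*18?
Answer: 7557122/37289 ≈ 202.66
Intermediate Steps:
q(U, u) = -18 + U (q(U, u) = U - 18 = -18 + U)
-264/(-25113) + 39720/q(214, -187) = -264/(-25113) + 39720/(-18 + 214) = -264*(-1/25113) + 39720/196 = 8/761 + 39720*(1/196) = 8/761 + 9930/49 = 7557122/37289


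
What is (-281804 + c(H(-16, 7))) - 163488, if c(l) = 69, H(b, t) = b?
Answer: -445223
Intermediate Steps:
(-281804 + c(H(-16, 7))) - 163488 = (-281804 + 69) - 163488 = -281735 - 163488 = -445223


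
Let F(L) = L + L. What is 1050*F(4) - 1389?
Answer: 7011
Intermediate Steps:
F(L) = 2*L
1050*F(4) - 1389 = 1050*(2*4) - 1389 = 1050*8 - 1389 = 8400 - 1389 = 7011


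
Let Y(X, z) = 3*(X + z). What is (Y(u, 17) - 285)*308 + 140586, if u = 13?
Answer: 80526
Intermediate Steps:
Y(X, z) = 3*X + 3*z
(Y(u, 17) - 285)*308 + 140586 = ((3*13 + 3*17) - 285)*308 + 140586 = ((39 + 51) - 285)*308 + 140586 = (90 - 285)*308 + 140586 = -195*308 + 140586 = -60060 + 140586 = 80526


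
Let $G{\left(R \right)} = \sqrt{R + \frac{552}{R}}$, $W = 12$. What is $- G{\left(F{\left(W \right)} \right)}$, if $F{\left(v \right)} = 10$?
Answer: $- \frac{\sqrt{1630}}{5} \approx -8.0746$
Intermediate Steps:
$- G{\left(F{\left(W \right)} \right)} = - \sqrt{10 + \frac{552}{10}} = - \sqrt{10 + 552 \cdot \frac{1}{10}} = - \sqrt{10 + \frac{276}{5}} = - \sqrt{\frac{326}{5}} = - \frac{\sqrt{1630}}{5}$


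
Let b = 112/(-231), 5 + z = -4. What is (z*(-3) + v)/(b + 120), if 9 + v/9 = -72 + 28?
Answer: -7425/1972 ≈ -3.7652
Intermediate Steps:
z = -9 (z = -5 - 4 = -9)
b = -16/33 (b = 112*(-1/231) = -16/33 ≈ -0.48485)
v = -477 (v = -81 + 9*(-72 + 28) = -81 + 9*(-44) = -81 - 396 = -477)
(z*(-3) + v)/(b + 120) = (-9*(-3) - 477)/(-16/33 + 120) = (27 - 477)/(3944/33) = -450*33/3944 = -7425/1972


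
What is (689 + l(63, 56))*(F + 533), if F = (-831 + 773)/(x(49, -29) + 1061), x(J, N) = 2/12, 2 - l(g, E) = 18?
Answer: 2283665999/6367 ≈ 3.5867e+5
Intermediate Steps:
l(g, E) = -16 (l(g, E) = 2 - 1*18 = 2 - 18 = -16)
x(J, N) = ⅙ (x(J, N) = 2*(1/12) = ⅙)
F = -348/6367 (F = (-831 + 773)/(⅙ + 1061) = -58/6367/6 = -58*6/6367 = -348/6367 ≈ -0.054657)
(689 + l(63, 56))*(F + 533) = (689 - 16)*(-348/6367 + 533) = 673*(3393263/6367) = 2283665999/6367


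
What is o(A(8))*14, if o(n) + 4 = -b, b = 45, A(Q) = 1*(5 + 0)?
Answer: -686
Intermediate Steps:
A(Q) = 5 (A(Q) = 1*5 = 5)
o(n) = -49 (o(n) = -4 - 1*45 = -4 - 45 = -49)
o(A(8))*14 = -49*14 = -686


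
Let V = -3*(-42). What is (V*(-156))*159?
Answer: -3125304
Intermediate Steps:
V = 126
(V*(-156))*159 = (126*(-156))*159 = -19656*159 = -3125304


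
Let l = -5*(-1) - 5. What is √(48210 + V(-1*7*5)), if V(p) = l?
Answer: √48210 ≈ 219.57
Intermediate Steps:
l = 0 (l = 5 - 5 = 0)
V(p) = 0
√(48210 + V(-1*7*5)) = √(48210 + 0) = √48210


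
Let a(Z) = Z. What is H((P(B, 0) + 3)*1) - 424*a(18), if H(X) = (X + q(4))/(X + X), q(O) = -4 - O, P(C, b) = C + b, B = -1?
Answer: -15267/2 ≈ -7633.5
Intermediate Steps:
H(X) = (-8 + X)/(2*X) (H(X) = (X + (-4 - 1*4))/(X + X) = (X + (-4 - 4))/((2*X)) = (X - 8)*(1/(2*X)) = (-8 + X)*(1/(2*X)) = (-8 + X)/(2*X))
H((P(B, 0) + 3)*1) - 424*a(18) = (-8 + ((-1 + 0) + 3)*1)/(2*((((-1 + 0) + 3)*1))) - 424*18 = (-8 + (-1 + 3)*1)/(2*(((-1 + 3)*1))) - 7632 = (-8 + 2*1)/(2*((2*1))) - 7632 = (½)*(-8 + 2)/2 - 7632 = (½)*(½)*(-6) - 7632 = -3/2 - 7632 = -15267/2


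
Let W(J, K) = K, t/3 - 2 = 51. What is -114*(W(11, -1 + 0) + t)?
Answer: -18012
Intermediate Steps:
t = 159 (t = 6 + 3*51 = 6 + 153 = 159)
-114*(W(11, -1 + 0) + t) = -114*((-1 + 0) + 159) = -114*(-1 + 159) = -114*158 = -18012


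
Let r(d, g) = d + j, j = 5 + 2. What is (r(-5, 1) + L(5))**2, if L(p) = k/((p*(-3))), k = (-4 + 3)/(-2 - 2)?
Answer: 14161/3600 ≈ 3.9336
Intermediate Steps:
k = 1/4 (k = -1/(-4) = -1*(-1/4) = 1/4 ≈ 0.25000)
j = 7
r(d, g) = 7 + d (r(d, g) = d + 7 = 7 + d)
L(p) = -1/(12*p) (L(p) = 1/(4*((p*(-3)))) = 1/(4*((-3*p))) = (-1/(3*p))/4 = -1/(12*p))
(r(-5, 1) + L(5))**2 = ((7 - 5) - 1/12/5)**2 = (2 - 1/12*1/5)**2 = (2 - 1/60)**2 = (119/60)**2 = 14161/3600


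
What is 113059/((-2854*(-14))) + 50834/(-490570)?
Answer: 26716115163/9800607460 ≈ 2.7260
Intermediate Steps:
113059/((-2854*(-14))) + 50834/(-490570) = 113059/39956 + 50834*(-1/490570) = 113059*(1/39956) - 25417/245285 = 113059/39956 - 25417/245285 = 26716115163/9800607460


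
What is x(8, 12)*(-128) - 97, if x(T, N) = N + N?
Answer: -3169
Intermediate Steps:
x(T, N) = 2*N
x(8, 12)*(-128) - 97 = (2*12)*(-128) - 97 = 24*(-128) - 97 = -3072 - 97 = -3169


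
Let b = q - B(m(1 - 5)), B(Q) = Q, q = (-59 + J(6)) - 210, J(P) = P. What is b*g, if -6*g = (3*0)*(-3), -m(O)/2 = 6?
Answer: 0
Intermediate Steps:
m(O) = -12 (m(O) = -2*6 = -12)
q = -263 (q = (-59 + 6) - 210 = -53 - 210 = -263)
b = -251 (b = -263 - 1*(-12) = -263 + 12 = -251)
g = 0 (g = -3*0*(-3)/6 = -0*(-3) = -⅙*0 = 0)
b*g = -251*0 = 0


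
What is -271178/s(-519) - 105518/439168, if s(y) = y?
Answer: 59518968031/113964096 ≈ 522.26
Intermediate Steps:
-271178/s(-519) - 105518/439168 = -271178/(-519) - 105518/439168 = -271178*(-1/519) - 105518*1/439168 = 271178/519 - 52759/219584 = 59518968031/113964096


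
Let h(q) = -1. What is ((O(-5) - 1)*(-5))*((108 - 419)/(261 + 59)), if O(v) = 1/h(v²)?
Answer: -311/32 ≈ -9.7188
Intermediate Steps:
O(v) = -1 (O(v) = 1/(-1) = -1)
((O(-5) - 1)*(-5))*((108 - 419)/(261 + 59)) = ((-1 - 1)*(-5))*((108 - 419)/(261 + 59)) = (-2*(-5))*(-311/320) = 10*(-311*1/320) = 10*(-311/320) = -311/32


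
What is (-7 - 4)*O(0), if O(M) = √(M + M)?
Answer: 0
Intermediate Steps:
O(M) = √2*√M (O(M) = √(2*M) = √2*√M)
(-7 - 4)*O(0) = (-7 - 4)*(√2*√0) = -11*√2*0 = -11*0 = 0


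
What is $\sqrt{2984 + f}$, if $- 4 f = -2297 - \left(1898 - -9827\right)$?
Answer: $\frac{\sqrt{25958}}{2} \approx 80.557$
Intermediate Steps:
$f = \frac{7011}{2}$ ($f = - \frac{-2297 - \left(1898 - -9827\right)}{4} = - \frac{-2297 - \left(1898 + 9827\right)}{4} = - \frac{-2297 - 11725}{4} = \left(- \frac{1}{4}\right) \left(-14022\right) = \frac{7011}{2} \approx 3505.5$)
$\sqrt{2984 + f} = \sqrt{2984 + \frac{7011}{2}} = \sqrt{\frac{12979}{2}} = \frac{\sqrt{25958}}{2}$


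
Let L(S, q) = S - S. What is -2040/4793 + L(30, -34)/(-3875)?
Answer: -2040/4793 ≈ -0.42562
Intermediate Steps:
L(S, q) = 0
-2040/4793 + L(30, -34)/(-3875) = -2040/4793 + 0/(-3875) = -2040*1/4793 + 0*(-1/3875) = -2040/4793 + 0 = -2040/4793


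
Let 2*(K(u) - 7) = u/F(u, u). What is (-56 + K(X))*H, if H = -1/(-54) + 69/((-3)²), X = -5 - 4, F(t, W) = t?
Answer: -40255/108 ≈ -372.73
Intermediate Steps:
X = -9
K(u) = 15/2 (K(u) = 7 + (u/u)/2 = 7 + (½)*1 = 7 + ½ = 15/2)
H = 415/54 (H = -1*(-1/54) + 69/9 = 1/54 + 69*(⅑) = 1/54 + 23/3 = 415/54 ≈ 7.6852)
(-56 + K(X))*H = (-56 + 15/2)*(415/54) = -97/2*415/54 = -40255/108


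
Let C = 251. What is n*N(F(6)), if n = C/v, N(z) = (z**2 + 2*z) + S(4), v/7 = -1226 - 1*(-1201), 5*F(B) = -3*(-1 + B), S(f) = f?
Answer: -251/25 ≈ -10.040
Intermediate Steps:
F(B) = 3/5 - 3*B/5 (F(B) = (-3*(-1 + B))/5 = (3 - 3*B)/5 = 3/5 - 3*B/5)
v = -175 (v = 7*(-1226 - 1*(-1201)) = 7*(-1226 + 1201) = 7*(-25) = -175)
N(z) = 4 + z**2 + 2*z (N(z) = (z**2 + 2*z) + 4 = 4 + z**2 + 2*z)
n = -251/175 (n = 251/(-175) = 251*(-1/175) = -251/175 ≈ -1.4343)
n*N(F(6)) = -251*(4 + (3/5 - 3/5*6)**2 + 2*(3/5 - 3/5*6))/175 = -251*(4 + (3/5 - 18/5)**2 + 2*(3/5 - 18/5))/175 = -251*(4 + (-3)**2 + 2*(-3))/175 = -251*(4 + 9 - 6)/175 = -251/175*7 = -251/25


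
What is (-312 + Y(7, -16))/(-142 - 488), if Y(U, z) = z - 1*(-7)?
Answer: 107/210 ≈ 0.50952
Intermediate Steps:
Y(U, z) = 7 + z (Y(U, z) = z + 7 = 7 + z)
(-312 + Y(7, -16))/(-142 - 488) = (-312 + (7 - 16))/(-142 - 488) = (-312 - 9)/(-630) = -321*(-1/630) = 107/210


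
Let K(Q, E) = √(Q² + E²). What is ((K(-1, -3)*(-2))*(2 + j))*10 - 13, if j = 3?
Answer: -13 - 100*√10 ≈ -329.23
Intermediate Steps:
K(Q, E) = √(E² + Q²)
((K(-1, -3)*(-2))*(2 + j))*10 - 13 = ((√((-3)² + (-1)²)*(-2))*(2 + 3))*10 - 13 = ((√(9 + 1)*(-2))*5)*10 - 13 = ((√10*(-2))*5)*10 - 13 = (-2*√10*5)*10 - 13 = -10*√10*10 - 13 = -100*√10 - 13 = -13 - 100*√10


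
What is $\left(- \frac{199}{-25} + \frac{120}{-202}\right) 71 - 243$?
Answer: $\frac{706954}{2525} \approx 279.98$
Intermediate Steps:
$\left(- \frac{199}{-25} + \frac{120}{-202}\right) 71 - 243 = \left(\left(-199\right) \left(- \frac{1}{25}\right) + 120 \left(- \frac{1}{202}\right)\right) 71 - 243 = \left(\frac{199}{25} - \frac{60}{101}\right) 71 - 243 = \frac{18599}{2525} \cdot 71 - 243 = \frac{1320529}{2525} - 243 = \frac{706954}{2525}$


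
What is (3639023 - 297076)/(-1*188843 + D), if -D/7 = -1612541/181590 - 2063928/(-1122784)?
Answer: -42586085264197020/2405778694849357 ≈ -17.702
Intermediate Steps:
D = 628139115023/12742896660 (D = -7*(-1612541/181590 - 2063928/(-1122784)) = -7*(-1612541*1/181590 - 2063928*(-1/1122784)) = -7*(-1612541/181590 + 257991/140348) = -7*(-89734159289/12742896660) = 628139115023/12742896660 ≈ 49.293)
(3639023 - 297076)/(-1*188843 + D) = (3639023 - 297076)/(-1*188843 + 628139115023/12742896660) = 3341947/(-188843 + 628139115023/12742896660) = 3341947/(-2405778694849357/12742896660) = 3341947*(-12742896660/2405778694849357) = -42586085264197020/2405778694849357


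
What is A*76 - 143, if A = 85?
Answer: 6317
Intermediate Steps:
A*76 - 143 = 85*76 - 143 = 6460 - 143 = 6317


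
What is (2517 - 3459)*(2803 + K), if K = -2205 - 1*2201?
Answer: 1510026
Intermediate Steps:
K = -4406 (K = -2205 - 2201 = -4406)
(2517 - 3459)*(2803 + K) = (2517 - 3459)*(2803 - 4406) = -942*(-1603) = 1510026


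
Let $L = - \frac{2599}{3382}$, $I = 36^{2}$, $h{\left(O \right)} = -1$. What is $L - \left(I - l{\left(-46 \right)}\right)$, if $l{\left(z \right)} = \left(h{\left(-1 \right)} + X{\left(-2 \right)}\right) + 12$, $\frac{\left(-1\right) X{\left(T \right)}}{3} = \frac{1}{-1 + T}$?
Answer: $- \frac{4345087}{3382} \approx -1284.8$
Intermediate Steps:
$X{\left(T \right)} = - \frac{3}{-1 + T}$
$I = 1296$
$L = - \frac{2599}{3382}$ ($L = \left(-2599\right) \frac{1}{3382} = - \frac{2599}{3382} \approx -0.76848$)
$l{\left(z \right)} = 12$ ($l{\left(z \right)} = \left(-1 - \frac{3}{-1 - 2}\right) + 12 = \left(-1 - \frac{3}{-3}\right) + 12 = \left(-1 - -1\right) + 12 = \left(-1 + 1\right) + 12 = 0 + 12 = 12$)
$L - \left(I - l{\left(-46 \right)}\right) = - \frac{2599}{3382} + \left(12 - 1296\right) = - \frac{2599}{3382} - 1284 = - \frac{4345087}{3382}$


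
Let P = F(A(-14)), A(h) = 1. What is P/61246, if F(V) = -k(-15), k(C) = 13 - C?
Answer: -14/30623 ≈ -0.00045717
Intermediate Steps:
F(V) = -28 (F(V) = -(13 - 1*(-15)) = -(13 + 15) = -1*28 = -28)
P = -28
P/61246 = -28/61246 = -28*1/61246 = -14/30623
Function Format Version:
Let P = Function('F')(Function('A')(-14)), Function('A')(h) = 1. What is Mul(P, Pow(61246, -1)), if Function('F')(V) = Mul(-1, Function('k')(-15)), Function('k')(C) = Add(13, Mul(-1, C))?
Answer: Rational(-14, 30623) ≈ -0.00045717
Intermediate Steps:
Function('F')(V) = -28 (Function('F')(V) = Mul(-1, Add(13, Mul(-1, -15))) = Mul(-1, Add(13, 15)) = Mul(-1, 28) = -28)
P = -28
Mul(P, Pow(61246, -1)) = Mul(-28, Pow(61246, -1)) = Mul(-28, Rational(1, 61246)) = Rational(-14, 30623)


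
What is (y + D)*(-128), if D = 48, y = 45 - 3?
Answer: -11520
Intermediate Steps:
y = 42
(y + D)*(-128) = (42 + 48)*(-128) = 90*(-128) = -11520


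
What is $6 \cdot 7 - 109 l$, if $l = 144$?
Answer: $-15654$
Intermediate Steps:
$6 \cdot 7 - 109 l = 6 \cdot 7 - 15696 = 42 - 15696 = -15654$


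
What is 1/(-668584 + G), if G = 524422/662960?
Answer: -331480/221621962109 ≈ -1.4957e-6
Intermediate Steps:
G = 262211/331480 (G = 524422*(1/662960) = 262211/331480 ≈ 0.79103)
1/(-668584 + G) = 1/(-668584 + 262211/331480) = 1/(-221621962109/331480) = -331480/221621962109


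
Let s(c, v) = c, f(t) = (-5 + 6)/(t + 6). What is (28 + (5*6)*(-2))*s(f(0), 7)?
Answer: -16/3 ≈ -5.3333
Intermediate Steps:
f(t) = 1/(6 + t)
(28 + (5*6)*(-2))*s(f(0), 7) = (28 + (5*6)*(-2))/(6 + 0) = (28 + 30*(-2))/6 = (28 - 60)*(⅙) = -32*⅙ = -16/3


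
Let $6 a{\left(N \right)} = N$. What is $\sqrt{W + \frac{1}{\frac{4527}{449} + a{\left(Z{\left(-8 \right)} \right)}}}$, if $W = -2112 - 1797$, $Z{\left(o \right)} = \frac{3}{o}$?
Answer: $\frac{i \sqrt{20254170771829}}{71983} \approx 62.521 i$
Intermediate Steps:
$a{\left(N \right)} = \frac{N}{6}$
$W = -3909$
$\sqrt{W + \frac{1}{\frac{4527}{449} + a{\left(Z{\left(-8 \right)} \right)}}} = \sqrt{-3909 + \frac{1}{\frac{4527}{449} + \frac{3 \frac{1}{-8}}{6}}} = \sqrt{-3909 + \frac{1}{4527 \cdot \frac{1}{449} + \frac{3 \left(- \frac{1}{8}\right)}{6}}} = \sqrt{-3909 + \frac{1}{\frac{4527}{449} + \frac{1}{6} \left(- \frac{3}{8}\right)}} = \sqrt{-3909 + \frac{1}{\frac{4527}{449} - \frac{1}{16}}} = \sqrt{-3909 + \frac{1}{\frac{71983}{7184}}} = \sqrt{-3909 + \frac{7184}{71983}} = \sqrt{- \frac{281374363}{71983}} = \frac{i \sqrt{20254170771829}}{71983}$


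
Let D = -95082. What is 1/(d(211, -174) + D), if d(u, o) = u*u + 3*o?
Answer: -1/51083 ≈ -1.9576e-5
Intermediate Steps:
d(u, o) = u**2 + 3*o
1/(d(211, -174) + D) = 1/((211**2 + 3*(-174)) - 95082) = 1/((44521 - 522) - 95082) = 1/(43999 - 95082) = 1/(-51083) = -1/51083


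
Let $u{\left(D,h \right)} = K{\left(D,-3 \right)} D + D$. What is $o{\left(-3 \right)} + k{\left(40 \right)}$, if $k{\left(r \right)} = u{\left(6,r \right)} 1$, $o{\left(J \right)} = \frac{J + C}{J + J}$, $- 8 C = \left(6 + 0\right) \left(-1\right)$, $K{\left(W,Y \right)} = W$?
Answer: $\frac{339}{8} \approx 42.375$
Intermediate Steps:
$C = \frac{3}{4}$ ($C = - \frac{\left(6 + 0\right) \left(-1\right)}{8} = - \frac{6 \left(-1\right)}{8} = \left(- \frac{1}{8}\right) \left(-6\right) = \frac{3}{4} \approx 0.75$)
$o{\left(J \right)} = \frac{\frac{3}{4} + J}{2 J}$ ($o{\left(J \right)} = \frac{J + \frac{3}{4}}{J + J} = \frac{\frac{3}{4} + J}{2 J}$)
$u{\left(D,h \right)} = D + D^{2}$ ($u{\left(D,h \right)} = D D + D = D^{2} + D = D + D^{2}$)
$k{\left(r \right)} = 42$ ($k{\left(r \right)} = 6 \left(1 + 6\right) 1 = 6 \cdot 7 \cdot 1 = 42 \cdot 1 = 42$)
$o{\left(-3 \right)} + k{\left(40 \right)} = \frac{3 + 4 \left(-3\right)}{8 \left(-3\right)} + 42 = \frac{1}{8} \left(- \frac{1}{3}\right) \left(3 - 12\right) + 42 = \frac{1}{8} \left(- \frac{1}{3}\right) \left(-9\right) + 42 = \frac{3}{8} + 42 = \frac{339}{8}$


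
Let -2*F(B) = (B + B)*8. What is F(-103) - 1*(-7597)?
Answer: 8421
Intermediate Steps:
F(B) = -8*B (F(B) = -(B + B)*8/2 = -2*B*8/2 = -8*B)
F(-103) - 1*(-7597) = -8*(-103) - 1*(-7597) = 824 + 7597 = 8421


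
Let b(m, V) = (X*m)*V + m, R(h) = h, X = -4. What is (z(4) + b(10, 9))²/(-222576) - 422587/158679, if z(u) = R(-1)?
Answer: -37869045197/11772712368 ≈ -3.2167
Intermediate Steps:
z(u) = -1
b(m, V) = m - 4*V*m (b(m, V) = (-4*m)*V + m = -4*V*m + m = m - 4*V*m)
(z(4) + b(10, 9))²/(-222576) - 422587/158679 = (-1 + 10*(1 - 4*9))²/(-222576) - 422587/158679 = (-1 + 10*(1 - 36))²*(-1/222576) - 422587*1/158679 = (-1 + 10*(-35))²*(-1/222576) - 422587/158679 = (-1 - 350)²*(-1/222576) - 422587/158679 = (-351)²*(-1/222576) - 422587/158679 = 123201*(-1/222576) - 422587/158679 = -41067/74192 - 422587/158679 = -37869045197/11772712368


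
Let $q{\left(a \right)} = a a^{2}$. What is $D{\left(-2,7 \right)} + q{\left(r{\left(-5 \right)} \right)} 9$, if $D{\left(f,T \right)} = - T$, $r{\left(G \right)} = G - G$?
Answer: $-7$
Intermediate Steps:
$r{\left(G \right)} = 0$
$q{\left(a \right)} = a^{3}$
$D{\left(-2,7 \right)} + q{\left(r{\left(-5 \right)} \right)} 9 = \left(-1\right) 7 + 0^{3} \cdot 9 = -7 + 0 \cdot 9 = -7 + 0 = -7$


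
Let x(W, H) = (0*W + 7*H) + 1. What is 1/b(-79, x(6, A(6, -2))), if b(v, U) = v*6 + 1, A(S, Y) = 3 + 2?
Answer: -1/473 ≈ -0.0021142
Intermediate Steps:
A(S, Y) = 5
x(W, H) = 1 + 7*H (x(W, H) = (0 + 7*H) + 1 = 7*H + 1 = 1 + 7*H)
b(v, U) = 1 + 6*v (b(v, U) = 6*v + 1 = 1 + 6*v)
1/b(-79, x(6, A(6, -2))) = 1/(1 + 6*(-79)) = 1/(1 - 474) = 1/(-473) = -1/473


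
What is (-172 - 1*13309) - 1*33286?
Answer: -46767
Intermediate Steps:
(-172 - 1*13309) - 1*33286 = (-172 - 13309) - 33286 = -13481 - 33286 = -46767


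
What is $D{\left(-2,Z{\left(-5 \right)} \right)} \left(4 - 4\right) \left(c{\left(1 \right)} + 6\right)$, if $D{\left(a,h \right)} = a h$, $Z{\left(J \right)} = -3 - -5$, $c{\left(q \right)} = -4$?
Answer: $0$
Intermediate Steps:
$Z{\left(J \right)} = 2$ ($Z{\left(J \right)} = -3 + 5 = 2$)
$D{\left(-2,Z{\left(-5 \right)} \right)} \left(4 - 4\right) \left(c{\left(1 \right)} + 6\right) = \left(-2\right) 2 \left(4 - 4\right) \left(-4 + 6\right) = \left(-4\right) 0 \cdot 2 = 0 \cdot 2 = 0$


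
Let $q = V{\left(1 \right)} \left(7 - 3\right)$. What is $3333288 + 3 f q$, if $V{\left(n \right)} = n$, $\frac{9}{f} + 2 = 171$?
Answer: $\frac{563325780}{169} \approx 3.3333 \cdot 10^{6}$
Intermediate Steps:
$f = \frac{9}{169}$ ($f = \frac{9}{-2 + 171} = \frac{9}{169} \approx 0.053254$)
$q = 4$ ($q = 1 \left(7 - 3\right) = 1 \cdot 4 = 4$)
$3333288 + 3 f q = 3333288 + 3 \cdot \frac{9}{169} \cdot 4 = 3333288 + \frac{27}{169} \cdot 4 = 3333288 + \frac{108}{169} = \frac{563325780}{169}$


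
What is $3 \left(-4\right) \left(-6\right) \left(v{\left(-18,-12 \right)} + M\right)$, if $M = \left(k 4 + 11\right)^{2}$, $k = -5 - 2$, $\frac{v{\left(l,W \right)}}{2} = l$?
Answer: $18216$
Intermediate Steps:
$v{\left(l,W \right)} = 2 l$
$k = -7$ ($k = -5 - 2 = -7$)
$M = 289$ ($M = \left(\left(-7\right) 4 + 11\right)^{2} = \left(-28 + 11\right)^{2} = \left(-17\right)^{2} = 289$)
$3 \left(-4\right) \left(-6\right) \left(v{\left(-18,-12 \right)} + M\right) = 3 \left(-4\right) \left(-6\right) \left(2 \left(-18\right) + 289\right) = \left(-12\right) \left(-6\right) \left(-36 + 289\right) = 72 \cdot 253 = 18216$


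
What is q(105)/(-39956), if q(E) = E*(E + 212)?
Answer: -4755/5708 ≈ -0.83304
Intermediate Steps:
q(E) = E*(212 + E)
q(105)/(-39956) = (105*(212 + 105))/(-39956) = (105*317)*(-1/39956) = 33285*(-1/39956) = -4755/5708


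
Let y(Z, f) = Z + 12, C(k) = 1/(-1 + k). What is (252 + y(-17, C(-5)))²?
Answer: 61009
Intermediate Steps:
y(Z, f) = 12 + Z
(252 + y(-17, C(-5)))² = (252 + (12 - 17))² = (252 - 5)² = 247² = 61009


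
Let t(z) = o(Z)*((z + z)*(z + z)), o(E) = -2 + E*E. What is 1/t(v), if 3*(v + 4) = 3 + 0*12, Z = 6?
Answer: 1/1224 ≈ 0.00081699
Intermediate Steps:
v = -3 (v = -4 + (3 + 0*12)/3 = -4 + (3 + 0)/3 = -4 + (1/3)*3 = -4 + 1 = -3)
o(E) = -2 + E**2
t(z) = 136*z**2 (t(z) = (-2 + 6**2)*((z + z)*(z + z)) = (-2 + 36)*((2*z)*(2*z)) = 34*(4*z**2) = 136*z**2)
1/t(v) = 1/(136*(-3)**2) = 1/(136*9) = 1/1224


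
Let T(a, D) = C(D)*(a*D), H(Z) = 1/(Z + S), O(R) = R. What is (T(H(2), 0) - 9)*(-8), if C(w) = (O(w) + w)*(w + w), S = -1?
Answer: 72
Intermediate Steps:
H(Z) = 1/(-1 + Z) (H(Z) = 1/(Z - 1) = 1/(-1 + Z))
C(w) = 4*w**2 (C(w) = (w + w)*(w + w) = (2*w)*(2*w) = 4*w**2)
T(a, D) = 4*a*D**3 (T(a, D) = (4*D**2)*(a*D) = (4*D**2)*(D*a) = 4*a*D**3)
(T(H(2), 0) - 9)*(-8) = (4*0**3/(-1 + 2) - 9)*(-8) = (4*0/1 - 9)*(-8) = (4*1*0 - 9)*(-8) = (0 - 9)*(-8) = -9*(-8) = 72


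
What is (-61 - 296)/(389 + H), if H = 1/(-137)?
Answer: -16303/17764 ≈ -0.91776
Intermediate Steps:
H = -1/137 ≈ -0.0072993
(-61 - 296)/(389 + H) = (-61 - 296)/(389 - 1/137) = -357/53292/137 = -357*137/53292 = -16303/17764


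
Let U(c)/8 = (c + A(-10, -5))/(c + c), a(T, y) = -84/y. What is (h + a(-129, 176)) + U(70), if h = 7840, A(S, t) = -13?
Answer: 12077881/1540 ≈ 7842.8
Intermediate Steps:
U(c) = 4*(-13 + c)/c (U(c) = 8*((c - 13)/(c + c)) = 8*((-13 + c)/((2*c))) = 8*((-13 + c)*(1/(2*c))) = 8*((-13 + c)/(2*c)) = 4*(-13 + c)/c)
(h + a(-129, 176)) + U(70) = (7840 - 84/176) + (4 - 52/70) = (7840 - 84*1/176) + (4 - 52*1/70) = (7840 - 21/44) + (4 - 26/35) = 344939/44 + 114/35 = 12077881/1540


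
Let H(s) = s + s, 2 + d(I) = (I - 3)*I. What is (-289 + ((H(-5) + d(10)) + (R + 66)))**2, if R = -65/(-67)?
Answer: 120780100/4489 ≈ 26906.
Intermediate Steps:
R = 65/67 (R = -65*(-1/67) = 65/67 ≈ 0.97015)
d(I) = -2 + I*(-3 + I) (d(I) = -2 + (I - 3)*I = -2 + (-3 + I)*I = -2 + I*(-3 + I))
H(s) = 2*s
(-289 + ((H(-5) + d(10)) + (R + 66)))**2 = (-289 + ((2*(-5) + (-2 + 10**2 - 3*10)) + (65/67 + 66)))**2 = (-289 + ((-10 + (-2 + 100 - 30)) + 4487/67))**2 = (-289 + ((-10 + 68) + 4487/67))**2 = (-289 + (58 + 4487/67))**2 = (-289 + 8373/67)**2 = (-10990/67)**2 = 120780100/4489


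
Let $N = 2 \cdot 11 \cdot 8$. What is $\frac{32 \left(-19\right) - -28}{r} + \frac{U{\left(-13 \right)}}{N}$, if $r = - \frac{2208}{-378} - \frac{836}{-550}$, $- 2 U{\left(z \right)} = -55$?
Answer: $- \frac{14587015}{185504} \approx -78.635$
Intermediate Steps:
$U{\left(z \right)} = \frac{55}{2}$ ($U{\left(z \right)} = \left(- \frac{1}{2}\right) \left(-55\right) = \frac{55}{2}$)
$N = 176$ ($N = 22 \cdot 8 = 176$)
$r = \frac{11594}{1575}$ ($r = \left(-2208\right) \left(- \frac{1}{378}\right) - - \frac{38}{25} = \frac{368}{63} + \frac{38}{25} = \frac{11594}{1575} \approx 7.3613$)
$\frac{32 \left(-19\right) - -28}{r} + \frac{U{\left(-13 \right)}}{N} = \frac{32 \left(-19\right) - -28}{\frac{11594}{1575}} + \frac{55}{2 \cdot 176} = \left(-608 + 28\right) \frac{1575}{11594} + \frac{55}{2} \cdot \frac{1}{176} = \left(-580\right) \frac{1575}{11594} + \frac{5}{32} = - \frac{456750}{5797} + \frac{5}{32} = - \frac{14587015}{185504}$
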